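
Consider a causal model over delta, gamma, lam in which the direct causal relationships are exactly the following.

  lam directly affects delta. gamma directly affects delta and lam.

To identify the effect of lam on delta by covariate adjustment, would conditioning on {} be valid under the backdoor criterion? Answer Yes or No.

No

Backdoor paths from lam to delta (paths whose first edge points into lam):
  P1: lam <- gamma -> delta
Condition 1 (no descendant of lam in the set): holds — descendants of lam are {delta}; none are in {}.
Condition 2 (every backdoor path blocked by {}):
  P1: open — no interior node is in the conditioning set.
{} does not satisfy the backdoor criterion.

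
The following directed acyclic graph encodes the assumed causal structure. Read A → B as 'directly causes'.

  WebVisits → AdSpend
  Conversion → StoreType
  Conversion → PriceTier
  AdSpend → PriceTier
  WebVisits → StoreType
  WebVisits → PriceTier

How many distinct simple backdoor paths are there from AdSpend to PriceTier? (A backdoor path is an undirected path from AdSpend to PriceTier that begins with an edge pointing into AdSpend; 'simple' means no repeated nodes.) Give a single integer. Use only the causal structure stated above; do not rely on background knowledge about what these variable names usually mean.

2

A backdoor path from AdSpend to PriceTier is any simple undirected path whose first edge points into AdSpend (i.e. leaves AdSpend via a parent).
Parents of AdSpend: {WebVisits}.
Enumerating:
  P1: AdSpend <- WebVisits -> PriceTier
  P2: AdSpend <- WebVisits -> StoreType <- Conversion -> PriceTier
That exhausts the simple backdoor paths. Count: 2.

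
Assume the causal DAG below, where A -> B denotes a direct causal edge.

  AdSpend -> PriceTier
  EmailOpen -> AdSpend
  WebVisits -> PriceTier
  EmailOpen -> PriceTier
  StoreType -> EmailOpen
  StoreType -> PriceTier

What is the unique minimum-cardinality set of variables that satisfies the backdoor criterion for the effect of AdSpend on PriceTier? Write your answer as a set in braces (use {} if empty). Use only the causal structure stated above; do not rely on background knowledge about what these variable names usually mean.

Variables eligible for adjustment (non-descendants of AdSpend, excluding AdSpend and PriceTier): {EmailOpen, StoreType, WebVisits}.
Backdoor paths from AdSpend to PriceTier:
  P1: AdSpend <- EmailOpen <- StoreType -> PriceTier
  P2: AdSpend <- EmailOpen -> PriceTier
The empty set is not sufficient: P1 (AdSpend <- EmailOpen <- StoreType -> PriceTier) has no collider blocking it and no conditioned non-collider, so it is open.
Try {EmailOpen}:
  P1: blocked at chain node EmailOpen ∈ conditioning set.
  P2: blocked at fork node EmailOpen ∈ conditioning set.
{EmailOpen} contains no descendant of AdSpend and blocks every backdoor path.
No other singleton works — e.g. {WebVisits} leaves P1 open — so {EmailOpen} is the unique smallest valid adjustment set.

{EmailOpen}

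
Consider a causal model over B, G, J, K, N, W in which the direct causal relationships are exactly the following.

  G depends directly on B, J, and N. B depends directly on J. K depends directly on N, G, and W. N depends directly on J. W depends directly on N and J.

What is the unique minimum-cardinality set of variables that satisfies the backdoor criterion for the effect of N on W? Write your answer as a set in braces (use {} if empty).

Variables eligible for adjustment (non-descendants of N, excluding N and W): {B, J}.
Backdoor paths from N to W:
  P1: N <- J -> B -> G -> K <- W
  P2: N <- J -> G -> K <- W
  P3: N <- J -> W
The empty set is not sufficient: P3 (N <- J -> W) has no collider blocking it and no conditioned non-collider, so it is open.
Try {J}:
  P1: blocked at fork node J ∈ conditioning set.
  P2: blocked at fork node J ∈ conditioning set.
  P3: blocked at fork node J ∈ conditioning set.
{J} contains no descendant of N and blocks every backdoor path.
No other singleton works — e.g. {B} leaves P3 open — so {J} is the unique smallest valid adjustment set.

{J}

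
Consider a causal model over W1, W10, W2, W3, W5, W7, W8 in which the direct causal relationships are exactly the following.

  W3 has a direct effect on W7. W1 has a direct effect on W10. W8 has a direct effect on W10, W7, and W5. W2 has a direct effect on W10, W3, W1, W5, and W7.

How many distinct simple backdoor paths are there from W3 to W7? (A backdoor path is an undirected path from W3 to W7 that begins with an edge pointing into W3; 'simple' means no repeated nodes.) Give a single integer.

4

A backdoor path from W3 to W7 is any simple undirected path whose first edge points into W3 (i.e. leaves W3 via a parent).
Parents of W3: {W2}.
Enumerating:
  P1: W3 <- W2 -> W5 <- W8 -> W7
  P2: W3 <- W2 -> W1 -> W10 <- W8 -> W7
  P3: W3 <- W2 -> W7
  P4: W3 <- W2 -> W10 <- W8 -> W7
That exhausts the simple backdoor paths. Count: 4.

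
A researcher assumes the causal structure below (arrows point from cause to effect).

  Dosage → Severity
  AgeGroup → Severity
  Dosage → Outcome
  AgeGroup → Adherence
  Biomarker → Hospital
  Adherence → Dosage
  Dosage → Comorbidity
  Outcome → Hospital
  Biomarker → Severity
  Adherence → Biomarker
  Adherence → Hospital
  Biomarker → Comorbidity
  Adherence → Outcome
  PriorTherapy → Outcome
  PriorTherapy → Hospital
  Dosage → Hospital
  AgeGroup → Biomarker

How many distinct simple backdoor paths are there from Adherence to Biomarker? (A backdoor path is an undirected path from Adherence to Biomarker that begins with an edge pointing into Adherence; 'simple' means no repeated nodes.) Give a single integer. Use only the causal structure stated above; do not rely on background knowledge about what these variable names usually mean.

6

A backdoor path from Adherence to Biomarker is any simple undirected path whose first edge points into Adherence (i.e. leaves Adherence via a parent).
Parents of Adherence: {AgeGroup}.
Enumerating:
  P1: Adherence <- AgeGroup -> Biomarker
  P2: Adherence <- AgeGroup -> Severity <- Dosage -> Outcome <- PriorTherapy -> Hospital <- Biomarker
  P3: Adherence <- AgeGroup -> Severity <- Dosage -> Outcome -> Hospital <- Biomarker
  P4: Adherence <- AgeGroup -> Severity <- Dosage -> Comorbidity <- Biomarker
  P5: Adherence <- AgeGroup -> Severity <- Dosage -> Hospital <- Biomarker
  P6: Adherence <- AgeGroup -> Severity <- Biomarker
That exhausts the simple backdoor paths. Count: 6.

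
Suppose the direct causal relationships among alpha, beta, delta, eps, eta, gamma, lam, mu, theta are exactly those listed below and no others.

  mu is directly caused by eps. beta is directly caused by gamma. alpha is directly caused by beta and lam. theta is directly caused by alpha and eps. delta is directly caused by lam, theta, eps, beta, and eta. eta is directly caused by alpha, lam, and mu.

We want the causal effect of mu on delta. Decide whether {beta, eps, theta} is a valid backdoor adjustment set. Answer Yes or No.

Backdoor paths from mu to delta (paths whose first edge points into mu):
  P1: mu <- eps -> theta <- alpha <- lam -> eta -> delta
  P2: mu <- eps -> theta <- alpha <- lam -> delta
  P3: mu <- eps -> theta <- alpha <- beta -> delta
  P4: mu <- eps -> theta <- alpha -> eta <- lam -> delta
  P5: mu <- eps -> theta <- alpha -> eta -> delta
  P6: mu <- eps -> theta -> delta
  P7: mu <- eps -> delta
Condition 1 (no descendant of mu in the set): holds — descendants of mu are {delta, eta}; none are in {beta, eps, theta}.
Condition 2 (every backdoor path blocked by {beta, eps, theta}):
  P1: blocked at fork node eps ∈ conditioning set.
  P2: blocked at fork node eps ∈ conditioning set.
  P3: blocked at fork node eps ∈ conditioning set.
  P4: blocked at fork node eps ∈ conditioning set.
  P5: blocked at fork node eps ∈ conditioning set.
  P6: blocked at fork node eps ∈ conditioning set.
  P7: blocked at fork node eps ∈ conditioning set.
{beta, eps, theta} satisfies the backdoor criterion.

Yes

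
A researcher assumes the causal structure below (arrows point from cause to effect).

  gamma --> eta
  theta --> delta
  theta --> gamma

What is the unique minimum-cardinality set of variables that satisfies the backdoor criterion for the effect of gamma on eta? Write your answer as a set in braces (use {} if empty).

{}

Variables eligible for adjustment (non-descendants of gamma, excluding gamma and eta): {delta, theta}.
Backdoor paths from gamma to eta:
  (none)
With no backdoor paths the empty set already satisfies the criterion, and it is trivially minimal.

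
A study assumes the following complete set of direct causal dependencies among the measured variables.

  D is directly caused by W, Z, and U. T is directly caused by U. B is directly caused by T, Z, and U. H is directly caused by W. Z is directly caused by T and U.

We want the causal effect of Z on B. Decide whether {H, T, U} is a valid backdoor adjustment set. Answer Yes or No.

Yes

Backdoor paths from Z to B (paths whose first edge points into Z):
  P1: Z <- U -> T -> B
  P2: Z <- U -> B
  P3: Z <- T <- U -> B
  P4: Z <- T -> B
Condition 1 (no descendant of Z in the set): holds — descendants of Z are {B, D}; none are in {H, T, U}.
Condition 2 (every backdoor path blocked by {H, T, U}):
  P1: blocked at fork node U ∈ conditioning set.
  P2: blocked at fork node U ∈ conditioning set.
  P3: blocked at chain node T ∈ conditioning set.
  P4: blocked at fork node T ∈ conditioning set.
{H, T, U} satisfies the backdoor criterion.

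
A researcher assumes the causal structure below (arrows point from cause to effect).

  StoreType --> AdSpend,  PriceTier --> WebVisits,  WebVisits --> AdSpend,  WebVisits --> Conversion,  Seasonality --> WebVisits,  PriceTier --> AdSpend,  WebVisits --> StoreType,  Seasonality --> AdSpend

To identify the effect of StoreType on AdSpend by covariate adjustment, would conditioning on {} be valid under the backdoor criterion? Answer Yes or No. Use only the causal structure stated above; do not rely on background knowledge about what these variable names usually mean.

No

Backdoor paths from StoreType to AdSpend (paths whose first edge points into StoreType):
  P1: StoreType <- WebVisits <- PriceTier -> AdSpend
  P2: StoreType <- WebVisits <- Seasonality -> AdSpend
  P3: StoreType <- WebVisits -> AdSpend
Condition 1 (no descendant of StoreType in the set): holds — descendants of StoreType are {AdSpend}; none are in {}.
Condition 2 (every backdoor path blocked by {}):
  P1: open — no interior node is in the conditioning set.
  P2: open — no interior node is in the conditioning set.
  P3: open — no interior node is in the conditioning set.
{} does not satisfy the backdoor criterion.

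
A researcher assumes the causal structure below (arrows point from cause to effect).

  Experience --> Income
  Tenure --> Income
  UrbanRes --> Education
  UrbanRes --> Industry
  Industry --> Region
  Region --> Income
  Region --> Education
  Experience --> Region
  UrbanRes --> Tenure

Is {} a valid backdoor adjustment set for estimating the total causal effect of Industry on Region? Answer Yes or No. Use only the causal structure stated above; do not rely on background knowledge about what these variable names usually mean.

Backdoor paths from Industry to Region (paths whose first edge points into Industry):
  P1: Industry <- UrbanRes -> Tenure -> Income <- Experience -> Region
  P2: Industry <- UrbanRes -> Tenure -> Income <- Region
  P3: Industry <- UrbanRes -> Education <- Region
Condition 1 (no descendant of Industry in the set): holds — descendants of Industry are {Education, Income, Region}; none are in {}.
Condition 2 (every backdoor path blocked by {}):
  P1: blocked at collider Income (neither it nor any descendant is in the conditioning set).
  P2: blocked at collider Income (neither it nor any descendant is in the conditioning set).
  P3: blocked at collider Education (neither it nor any descendant is in the conditioning set).
{} satisfies the backdoor criterion.

Yes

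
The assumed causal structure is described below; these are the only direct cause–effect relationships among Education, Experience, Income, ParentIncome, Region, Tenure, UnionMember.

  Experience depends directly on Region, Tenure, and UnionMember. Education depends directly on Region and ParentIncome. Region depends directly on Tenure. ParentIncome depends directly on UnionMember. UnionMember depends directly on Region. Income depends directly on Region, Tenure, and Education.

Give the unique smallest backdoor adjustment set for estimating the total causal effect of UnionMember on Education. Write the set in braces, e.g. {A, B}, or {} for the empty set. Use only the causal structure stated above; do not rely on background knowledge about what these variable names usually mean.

{Region}

Variables eligible for adjustment (non-descendants of UnionMember, excluding UnionMember and Education): {Region, Tenure}.
Backdoor paths from UnionMember to Education:
  P1: UnionMember <- Region <- Tenure -> Income <- Education
  P2: UnionMember <- Region -> Experience <- Tenure -> Income <- Education
  P3: UnionMember <- Region -> Education
  P4: UnionMember <- Region -> Income <- Education
The empty set is not sufficient: P3 (UnionMember <- Region -> Education) has no collider blocking it and no conditioned non-collider, so it is open.
Try {Region}:
  P1: blocked at chain node Region ∈ conditioning set.
  P2: blocked at fork node Region ∈ conditioning set.
  P3: blocked at fork node Region ∈ conditioning set.
  P4: blocked at fork node Region ∈ conditioning set.
{Region} contains no descendant of UnionMember and blocks every backdoor path.
No other singleton works — e.g. {Tenure} leaves P3 open — so {Region} is the unique smallest valid adjustment set.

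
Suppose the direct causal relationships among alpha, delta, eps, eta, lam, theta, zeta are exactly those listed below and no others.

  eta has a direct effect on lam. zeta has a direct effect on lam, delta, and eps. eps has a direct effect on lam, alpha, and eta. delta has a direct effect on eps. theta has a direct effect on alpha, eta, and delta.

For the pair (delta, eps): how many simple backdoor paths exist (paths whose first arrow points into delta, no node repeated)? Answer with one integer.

A backdoor path from delta to eps is any simple undirected path whose first edge points into delta (i.e. leaves delta via a parent).
Parents of delta: {theta, zeta}.
Enumerating:
  P1: delta <- zeta -> eps
  P2: delta <- zeta -> lam <- eps
  P3: delta <- zeta -> lam <- eta <- theta -> alpha <- eps
  P4: delta <- zeta -> lam <- eta <- eps
  P5: delta <- theta -> alpha <- eps
  P6: delta <- theta -> eta <- eps
  P7: delta <- theta -> eta -> lam <- zeta -> eps
  P8: delta <- theta -> eta -> lam <- eps
That exhausts the simple backdoor paths. Count: 8.

8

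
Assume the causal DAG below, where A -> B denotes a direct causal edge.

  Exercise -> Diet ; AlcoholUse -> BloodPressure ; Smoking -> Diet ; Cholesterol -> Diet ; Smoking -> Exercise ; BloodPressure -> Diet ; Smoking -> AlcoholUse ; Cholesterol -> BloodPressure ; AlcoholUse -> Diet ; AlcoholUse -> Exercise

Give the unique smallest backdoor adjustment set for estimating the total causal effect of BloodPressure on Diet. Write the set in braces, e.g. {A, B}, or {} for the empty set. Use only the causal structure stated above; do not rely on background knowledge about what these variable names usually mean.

{AlcoholUse, Cholesterol}

Variables eligible for adjustment (non-descendants of BloodPressure, excluding BloodPressure and Diet): {AlcoholUse, Cholesterol, Exercise, Smoking}.
Backdoor paths from BloodPressure to Diet:
  P1: BloodPressure <- Cholesterol -> Diet
  P2: BloodPressure <- AlcoholUse <- Smoking -> Exercise -> Diet
  P3: BloodPressure <- AlcoholUse <- Smoking -> Diet
  P4: BloodPressure <- AlcoholUse -> Exercise <- Smoking -> Diet
  P5: BloodPressure <- AlcoholUse -> Exercise -> Diet
  P6: BloodPressure <- AlcoholUse -> Diet
The empty set is not sufficient: P1 (BloodPressure <- Cholesterol -> Diet) has no collider blocking it and no conditioned non-collider, so it is open.
Try {AlcoholUse, Cholesterol}:
  P1: blocked at fork node Cholesterol ∈ conditioning set.
  P2: blocked at chain node AlcoholUse ∈ conditioning set.
  P3: blocked at chain node AlcoholUse ∈ conditioning set.
  P4: blocked at fork node AlcoholUse ∈ conditioning set.
  P5: blocked at fork node AlcoholUse ∈ conditioning set.
  P6: blocked at fork node AlcoholUse ∈ conditioning set.
{AlcoholUse, Cholesterol} contains no descendant of BloodPressure and blocks every backdoor path.
Every element of {AlcoholUse, Cholesterol} is needed (dropping AlcoholUse leaves P2 open; dropping Cholesterol leaves P1 open), so no proper subset is valid.
Among all size-2 subsets of the eligible variables, only {AlcoholUse, Cholesterol} blocks every backdoor path, so it is the unique smallest valid adjustment set.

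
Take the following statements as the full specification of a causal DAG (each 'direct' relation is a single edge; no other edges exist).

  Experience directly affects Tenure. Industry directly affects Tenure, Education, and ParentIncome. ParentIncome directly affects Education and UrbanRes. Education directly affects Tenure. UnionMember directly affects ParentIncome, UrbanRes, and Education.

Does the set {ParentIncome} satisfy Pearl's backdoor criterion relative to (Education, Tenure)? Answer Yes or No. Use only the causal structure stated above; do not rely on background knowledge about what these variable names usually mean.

No

Backdoor paths from Education to Tenure (paths whose first edge points into Education):
  P1: Education <- UnionMember -> ParentIncome <- Industry -> Tenure
  P2: Education <- UnionMember -> UrbanRes <- ParentIncome <- Industry -> Tenure
  P3: Education <- Industry -> Tenure
  P4: Education <- ParentIncome <- Industry -> Tenure
Condition 1 (no descendant of Education in the set): holds — descendants of Education are {Tenure}; none are in {ParentIncome}.
Condition 2 (every backdoor path blocked by {ParentIncome}):
  P1: open — collider(s) ParentIncome are conditioned on (or have a conditioned descendant) and no non-collider on the path is in the set.
  P2: blocked at collider UrbanRes (neither it nor any descendant is in the conditioning set).
  P3: open — no interior node is in the conditioning set.
  P4: blocked at chain node ParentIncome ∈ conditioning set.
{ParentIncome} does not satisfy the backdoor criterion.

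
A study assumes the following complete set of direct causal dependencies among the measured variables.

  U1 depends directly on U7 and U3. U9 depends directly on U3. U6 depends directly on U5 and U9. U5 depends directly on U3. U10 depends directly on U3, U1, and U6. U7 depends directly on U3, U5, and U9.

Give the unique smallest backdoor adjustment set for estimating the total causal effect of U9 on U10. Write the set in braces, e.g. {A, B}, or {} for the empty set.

Variables eligible for adjustment (non-descendants of U9, excluding U9 and U10): {U3, U5}.
Backdoor paths from U9 to U10:
  P1: U9 <- U3 -> U5 -> U6 -> U10
  P2: U9 <- U3 -> U5 -> U7 -> U1 -> U10
  P3: U9 <- U3 -> U7 <- U5 -> U6 -> U10
  P4: U9 <- U3 -> U7 -> U1 -> U10
  P5: U9 <- U3 -> U1 <- U7 <- U5 -> U6 -> U10
  P6: U9 <- U3 -> U1 -> U10
  P7: U9 <- U3 -> U10
The empty set is not sufficient: P1 (U9 <- U3 -> U5 -> U6 -> U10) has no collider blocking it and no conditioned non-collider, so it is open.
Try {U3}:
  P1: blocked at fork node U3 ∈ conditioning set.
  P2: blocked at fork node U3 ∈ conditioning set.
  P3: blocked at fork node U3 ∈ conditioning set.
  P4: blocked at fork node U3 ∈ conditioning set.
  P5: blocked at fork node U3 ∈ conditioning set.
  P6: blocked at fork node U3 ∈ conditioning set.
  P7: blocked at fork node U3 ∈ conditioning set.
{U3} contains no descendant of U9 and blocks every backdoor path.
No other singleton works — e.g. {U5} leaves P4 open — so {U3} is the unique smallest valid adjustment set.

{U3}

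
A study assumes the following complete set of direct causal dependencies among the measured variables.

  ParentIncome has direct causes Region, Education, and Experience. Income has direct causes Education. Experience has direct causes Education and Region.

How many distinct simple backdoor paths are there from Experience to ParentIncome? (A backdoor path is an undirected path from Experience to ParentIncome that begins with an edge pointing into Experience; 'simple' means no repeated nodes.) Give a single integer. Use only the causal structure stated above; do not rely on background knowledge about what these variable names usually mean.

A backdoor path from Experience to ParentIncome is any simple undirected path whose first edge points into Experience (i.e. leaves Experience via a parent).
Parents of Experience: {Education, Region}.
Enumerating:
  P1: Experience <- Region -> ParentIncome
  P2: Experience <- Education -> ParentIncome
That exhausts the simple backdoor paths. Count: 2.

2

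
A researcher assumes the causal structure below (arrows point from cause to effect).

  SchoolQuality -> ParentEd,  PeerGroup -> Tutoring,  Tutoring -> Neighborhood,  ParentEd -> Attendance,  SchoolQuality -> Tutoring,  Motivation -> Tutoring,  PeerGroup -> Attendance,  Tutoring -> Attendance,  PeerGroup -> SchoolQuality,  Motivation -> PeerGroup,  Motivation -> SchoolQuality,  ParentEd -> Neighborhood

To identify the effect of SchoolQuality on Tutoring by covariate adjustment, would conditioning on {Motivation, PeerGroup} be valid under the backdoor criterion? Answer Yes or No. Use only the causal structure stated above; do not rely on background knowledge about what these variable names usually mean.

Yes

Backdoor paths from SchoolQuality to Tutoring (paths whose first edge points into SchoolQuality):
  P1: SchoolQuality <- Motivation -> PeerGroup -> Tutoring
  P2: SchoolQuality <- Motivation -> PeerGroup -> Attendance <- Tutoring
  P3: SchoolQuality <- Motivation -> PeerGroup -> Attendance <- ParentEd -> Neighborhood <- Tutoring
  P4: SchoolQuality <- Motivation -> Tutoring
  P5: SchoolQuality <- PeerGroup <- Motivation -> Tutoring
  P6: SchoolQuality <- PeerGroup -> Tutoring
  P7: SchoolQuality <- PeerGroup -> Attendance <- Tutoring
  P8: SchoolQuality <- PeerGroup -> Attendance <- ParentEd -> Neighborhood <- Tutoring
Condition 1 (no descendant of SchoolQuality in the set): holds — descendants of SchoolQuality are {Attendance, Neighborhood, ParentEd, Tutoring}; none are in {Motivation, PeerGroup}.
Condition 2 (every backdoor path blocked by {Motivation, PeerGroup}):
  P1: blocked at fork node Motivation ∈ conditioning set.
  P2: blocked at fork node Motivation ∈ conditioning set.
  P3: blocked at fork node Motivation ∈ conditioning set.
  P4: blocked at fork node Motivation ∈ conditioning set.
  P5: blocked at chain node PeerGroup ∈ conditioning set.
  P6: blocked at fork node PeerGroup ∈ conditioning set.
  P7: blocked at fork node PeerGroup ∈ conditioning set.
  P8: blocked at fork node PeerGroup ∈ conditioning set.
{Motivation, PeerGroup} satisfies the backdoor criterion.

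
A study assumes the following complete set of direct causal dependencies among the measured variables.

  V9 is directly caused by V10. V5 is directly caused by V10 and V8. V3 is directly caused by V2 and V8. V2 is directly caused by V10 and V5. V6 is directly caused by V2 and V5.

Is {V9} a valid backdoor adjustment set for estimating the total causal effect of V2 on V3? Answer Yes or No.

No

Backdoor paths from V2 to V3 (paths whose first edge points into V2):
  P1: V2 <- V10 -> V5 <- V8 -> V3
  P2: V2 <- V5 <- V8 -> V3
Condition 1 (no descendant of V2 in the set): holds — descendants of V2 are {V3, V6}; none are in {V9}.
Condition 2 (every backdoor path blocked by {V9}):
  P1: blocked at collider V5 (neither it nor any descendant is in the conditioning set).
  P2: open — no interior node is in the conditioning set.
{V9} does not satisfy the backdoor criterion.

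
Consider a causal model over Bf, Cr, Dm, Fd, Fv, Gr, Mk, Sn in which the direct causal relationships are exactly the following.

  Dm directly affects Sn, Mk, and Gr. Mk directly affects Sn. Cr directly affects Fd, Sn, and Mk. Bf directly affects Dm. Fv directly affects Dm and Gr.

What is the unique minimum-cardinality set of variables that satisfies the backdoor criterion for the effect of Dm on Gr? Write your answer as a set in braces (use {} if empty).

Variables eligible for adjustment (non-descendants of Dm, excluding Dm and Gr): {Bf, Cr, Fd, Fv}.
Backdoor paths from Dm to Gr:
  P1: Dm <- Fv -> Gr
The empty set is not sufficient: P1 (Dm <- Fv -> Gr) has no collider blocking it and no conditioned non-collider, so it is open.
Try {Fv}:
  P1: blocked at fork node Fv ∈ conditioning set.
{Fv} contains no descendant of Dm and blocks every backdoor path.
No other singleton works — e.g. {Bf} leaves P1 open — so {Fv} is the unique smallest valid adjustment set.

{Fv}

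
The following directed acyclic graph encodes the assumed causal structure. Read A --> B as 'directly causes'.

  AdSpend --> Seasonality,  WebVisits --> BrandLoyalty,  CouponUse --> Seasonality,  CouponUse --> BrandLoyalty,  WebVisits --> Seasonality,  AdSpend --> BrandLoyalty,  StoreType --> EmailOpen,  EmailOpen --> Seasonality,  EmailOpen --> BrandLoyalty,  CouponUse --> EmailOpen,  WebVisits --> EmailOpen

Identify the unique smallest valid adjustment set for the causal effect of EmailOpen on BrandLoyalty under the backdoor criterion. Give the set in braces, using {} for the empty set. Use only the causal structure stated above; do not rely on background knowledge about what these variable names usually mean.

Variables eligible for adjustment (non-descendants of EmailOpen, excluding EmailOpen and BrandLoyalty): {AdSpend, CouponUse, StoreType, WebVisits}.
Backdoor paths from EmailOpen to BrandLoyalty:
  P1: EmailOpen <- CouponUse -> Seasonality <- WebVisits -> BrandLoyalty
  P2: EmailOpen <- CouponUse -> Seasonality <- AdSpend -> BrandLoyalty
  P3: EmailOpen <- CouponUse -> BrandLoyalty
  P4: EmailOpen <- WebVisits -> Seasonality <- CouponUse -> BrandLoyalty
  P5: EmailOpen <- WebVisits -> Seasonality <- AdSpend -> BrandLoyalty
  P6: EmailOpen <- WebVisits -> BrandLoyalty
The empty set is not sufficient: P3 (EmailOpen <- CouponUse -> BrandLoyalty) has no collider blocking it and no conditioned non-collider, so it is open.
Try {CouponUse, WebVisits}:
  P1: blocked at fork node CouponUse ∈ conditioning set.
  P2: blocked at fork node CouponUse ∈ conditioning set.
  P3: blocked at fork node CouponUse ∈ conditioning set.
  P4: blocked at fork node WebVisits ∈ conditioning set.
  P5: blocked at fork node WebVisits ∈ conditioning set.
  P6: blocked at fork node WebVisits ∈ conditioning set.
{CouponUse, WebVisits} contains no descendant of EmailOpen and blocks every backdoor path.
Every element of {CouponUse, WebVisits} is needed (dropping CouponUse leaves P3 open; dropping WebVisits leaves P6 open), so no proper subset is valid.
Among all size-2 subsets of the eligible variables, only {CouponUse, WebVisits} blocks every backdoor path, so it is the unique smallest valid adjustment set.

{CouponUse, WebVisits}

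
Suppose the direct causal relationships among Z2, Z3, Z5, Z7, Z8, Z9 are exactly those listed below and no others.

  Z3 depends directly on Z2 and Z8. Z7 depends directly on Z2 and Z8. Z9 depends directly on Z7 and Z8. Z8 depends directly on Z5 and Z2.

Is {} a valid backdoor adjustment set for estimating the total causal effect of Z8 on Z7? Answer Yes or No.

Backdoor paths from Z8 to Z7 (paths whose first edge points into Z8):
  P1: Z8 <- Z2 -> Z7
Condition 1 (no descendant of Z8 in the set): holds — descendants of Z8 are {Z3, Z7, Z9}; none are in {}.
Condition 2 (every backdoor path blocked by {}):
  P1: open — no interior node is in the conditioning set.
{} does not satisfy the backdoor criterion.

No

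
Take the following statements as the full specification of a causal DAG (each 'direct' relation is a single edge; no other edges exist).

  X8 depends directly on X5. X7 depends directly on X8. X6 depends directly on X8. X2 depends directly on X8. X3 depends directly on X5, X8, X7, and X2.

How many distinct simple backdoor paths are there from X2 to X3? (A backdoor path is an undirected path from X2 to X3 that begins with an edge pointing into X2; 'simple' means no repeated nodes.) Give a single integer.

A backdoor path from X2 to X3 is any simple undirected path whose first edge points into X2 (i.e. leaves X2 via a parent).
Parents of X2: {X8}.
Enumerating:
  P1: X2 <- X8 <- X5 -> X3
  P2: X2 <- X8 -> X7 -> X3
  P3: X2 <- X8 -> X3
That exhausts the simple backdoor paths. Count: 3.

3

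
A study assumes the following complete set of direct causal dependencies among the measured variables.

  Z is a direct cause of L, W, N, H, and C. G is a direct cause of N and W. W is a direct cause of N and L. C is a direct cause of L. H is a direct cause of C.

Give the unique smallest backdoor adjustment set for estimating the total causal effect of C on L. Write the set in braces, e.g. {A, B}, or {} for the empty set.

{Z}

Variables eligible for adjustment (non-descendants of C, excluding C and L): {G, H, N, W, Z}.
Backdoor paths from C to L:
  P1: C <- Z -> W -> L
  P2: C <- Z -> N <- G -> W -> L
  P3: C <- Z -> N <- W -> L
  P4: C <- Z -> L
  P5: C <- H <- Z -> W -> L
  P6: C <- H <- Z -> N <- G -> W -> L
  P7: C <- H <- Z -> N <- W -> L
  P8: C <- H <- Z -> L
The empty set is not sufficient: P1 (C <- Z -> W -> L) has no collider blocking it and no conditioned non-collider, so it is open.
Try {Z}:
  P1: blocked at fork node Z ∈ conditioning set.
  P2: blocked at fork node Z ∈ conditioning set.
  P3: blocked at fork node Z ∈ conditioning set.
  P4: blocked at fork node Z ∈ conditioning set.
  P5: blocked at fork node Z ∈ conditioning set.
  P6: blocked at fork node Z ∈ conditioning set.
  P7: blocked at fork node Z ∈ conditioning set.
  P8: blocked at fork node Z ∈ conditioning set.
{Z} contains no descendant of C and blocks every backdoor path.
No other singleton works — e.g. {G} leaves P1 open — so {Z} is the unique smallest valid adjustment set.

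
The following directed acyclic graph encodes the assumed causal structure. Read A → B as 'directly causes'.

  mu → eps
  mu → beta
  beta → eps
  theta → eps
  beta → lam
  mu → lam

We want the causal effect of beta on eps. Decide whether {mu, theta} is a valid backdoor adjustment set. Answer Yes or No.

Backdoor paths from beta to eps (paths whose first edge points into beta):
  P1: beta <- mu -> eps
Condition 1 (no descendant of beta in the set): holds — descendants of beta are {eps, lam}; none are in {mu, theta}.
Condition 2 (every backdoor path blocked by {mu, theta}):
  P1: blocked at fork node mu ∈ conditioning set.
{mu, theta} satisfies the backdoor criterion.

Yes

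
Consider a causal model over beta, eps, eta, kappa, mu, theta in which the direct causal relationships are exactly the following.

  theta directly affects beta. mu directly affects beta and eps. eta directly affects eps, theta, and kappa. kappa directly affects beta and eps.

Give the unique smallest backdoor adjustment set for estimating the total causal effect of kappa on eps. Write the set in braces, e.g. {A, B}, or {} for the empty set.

Variables eligible for adjustment (non-descendants of kappa, excluding kappa and eps): {eta, mu, theta}.
Backdoor paths from kappa to eps:
  P1: kappa <- eta -> eps
  P2: kappa <- eta -> theta -> beta <- mu -> eps
The empty set is not sufficient: P1 (kappa <- eta -> eps) has no collider blocking it and no conditioned non-collider, so it is open.
Try {eta}:
  P1: blocked at fork node eta ∈ conditioning set.
  P2: blocked at fork node eta ∈ conditioning set.
{eta} contains no descendant of kappa and blocks every backdoor path.
No other singleton works — e.g. {mu} leaves P1 open — so {eta} is the unique smallest valid adjustment set.

{eta}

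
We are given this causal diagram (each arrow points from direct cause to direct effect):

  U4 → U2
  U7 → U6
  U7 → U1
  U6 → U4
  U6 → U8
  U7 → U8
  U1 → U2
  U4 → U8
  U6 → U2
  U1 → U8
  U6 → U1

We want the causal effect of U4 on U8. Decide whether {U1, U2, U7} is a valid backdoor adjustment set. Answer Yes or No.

No

Backdoor paths from U4 to U8 (paths whose first edge points into U4):
  P1: U4 <- U6 <- U7 -> U1 -> U8
  P2: U4 <- U6 <- U7 -> U8
  P3: U4 <- U6 -> U1 <- U7 -> U8
  P4: U4 <- U6 -> U1 -> U8
  P5: U4 <- U6 -> U8
  P6: U4 <- U6 -> U2 <- U1 <- U7 -> U8
  P7: U4 <- U6 -> U2 <- U1 -> U8
Condition 1 (no descendant of U4 in the set): FAILS — U2 is a descendant of U4.
Condition 2 (every backdoor path blocked by {U1, U2, U7}):
  P1: blocked at fork node U7 ∈ conditioning set.
  P2: blocked at fork node U7 ∈ conditioning set.
  P3: blocked at fork node U7 ∈ conditioning set.
  P4: blocked at chain node U1 ∈ conditioning set.
  P5: open — no interior node is in the conditioning set.
  P6: blocked at chain node U1 ∈ conditioning set.
  P7: blocked at fork node U1 ∈ conditioning set.
{U1, U2, U7} does not satisfy the backdoor criterion.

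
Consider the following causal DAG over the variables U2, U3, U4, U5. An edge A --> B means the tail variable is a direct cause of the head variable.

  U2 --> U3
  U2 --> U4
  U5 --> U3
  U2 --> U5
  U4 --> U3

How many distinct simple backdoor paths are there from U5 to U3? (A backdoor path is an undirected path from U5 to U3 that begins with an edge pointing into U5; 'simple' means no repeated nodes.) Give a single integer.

2

A backdoor path from U5 to U3 is any simple undirected path whose first edge points into U5 (i.e. leaves U5 via a parent).
Parents of U5: {U2}.
Enumerating:
  P1: U5 <- U2 -> U4 -> U3
  P2: U5 <- U2 -> U3
That exhausts the simple backdoor paths. Count: 2.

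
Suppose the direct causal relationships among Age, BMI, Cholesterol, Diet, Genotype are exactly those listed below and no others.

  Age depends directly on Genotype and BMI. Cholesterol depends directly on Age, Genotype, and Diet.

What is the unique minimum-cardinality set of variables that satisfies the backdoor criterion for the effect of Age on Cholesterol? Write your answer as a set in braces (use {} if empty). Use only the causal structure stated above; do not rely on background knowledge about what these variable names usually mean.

Variables eligible for adjustment (non-descendants of Age, excluding Age and Cholesterol): {BMI, Diet, Genotype}.
Backdoor paths from Age to Cholesterol:
  P1: Age <- Genotype -> Cholesterol
The empty set is not sufficient: P1 (Age <- Genotype -> Cholesterol) has no collider blocking it and no conditioned non-collider, so it is open.
Try {Genotype}:
  P1: blocked at fork node Genotype ∈ conditioning set.
{Genotype} contains no descendant of Age and blocks every backdoor path.
No other singleton works — e.g. {BMI} leaves P1 open — so {Genotype} is the unique smallest valid adjustment set.

{Genotype}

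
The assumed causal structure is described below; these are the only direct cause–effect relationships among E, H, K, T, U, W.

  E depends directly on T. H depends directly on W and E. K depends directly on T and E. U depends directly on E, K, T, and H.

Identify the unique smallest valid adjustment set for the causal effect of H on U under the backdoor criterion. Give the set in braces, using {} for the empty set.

{E}

Variables eligible for adjustment (non-descendants of H, excluding H and U): {E, K, T, W}.
Backdoor paths from H to U:
  P1: H <- E <- T -> K -> U
  P2: H <- E <- T -> U
  P3: H <- E -> K <- T -> U
  P4: H <- E -> K -> U
  P5: H <- E -> U
The empty set is not sufficient: P1 (H <- E <- T -> K -> U) has no collider blocking it and no conditioned non-collider, so it is open.
Try {E}:
  P1: blocked at chain node E ∈ conditioning set.
  P2: blocked at chain node E ∈ conditioning set.
  P3: blocked at fork node E ∈ conditioning set.
  P4: blocked at fork node E ∈ conditioning set.
  P5: blocked at fork node E ∈ conditioning set.
{E} contains no descendant of H and blocks every backdoor path.
No other singleton works — e.g. {W} leaves P1 open — so {E} is the unique smallest valid adjustment set.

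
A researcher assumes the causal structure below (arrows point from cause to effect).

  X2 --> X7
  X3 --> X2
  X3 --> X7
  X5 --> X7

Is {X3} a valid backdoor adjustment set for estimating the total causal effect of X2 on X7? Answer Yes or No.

Backdoor paths from X2 to X7 (paths whose first edge points into X2):
  P1: X2 <- X3 -> X7
Condition 1 (no descendant of X2 in the set): holds — descendants of X2 are {X7}; none are in {X3}.
Condition 2 (every backdoor path blocked by {X3}):
  P1: blocked at fork node X3 ∈ conditioning set.
{X3} satisfies the backdoor criterion.

Yes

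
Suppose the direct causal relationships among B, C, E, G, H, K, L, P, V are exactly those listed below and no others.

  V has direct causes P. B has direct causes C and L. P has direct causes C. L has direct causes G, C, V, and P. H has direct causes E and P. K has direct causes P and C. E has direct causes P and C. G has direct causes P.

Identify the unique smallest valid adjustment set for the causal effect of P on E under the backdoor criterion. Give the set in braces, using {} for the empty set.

Variables eligible for adjustment (non-descendants of P, excluding P and E): {C}.
Backdoor paths from P to E:
  P1: P <- C -> E
The empty set is not sufficient: P1 (P <- C -> E) has no collider blocking it and no conditioned non-collider, so it is open.
Try {C}:
  P1: blocked at fork node C ∈ conditioning set.
{C} contains no descendant of P and blocks every backdoor path.
{C} is the unique smallest valid adjustment set.

{C}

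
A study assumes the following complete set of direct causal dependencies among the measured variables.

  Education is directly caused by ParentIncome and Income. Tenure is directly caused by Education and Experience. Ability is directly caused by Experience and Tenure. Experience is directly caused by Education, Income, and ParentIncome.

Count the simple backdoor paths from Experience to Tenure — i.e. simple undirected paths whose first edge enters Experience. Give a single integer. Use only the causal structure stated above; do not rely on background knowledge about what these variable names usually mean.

A backdoor path from Experience to Tenure is any simple undirected path whose first edge points into Experience (i.e. leaves Experience via a parent).
Parents of Experience: {Education, Income, ParentIncome}.
Enumerating:
  P1: Experience <- ParentIncome -> Education -> Tenure
  P2: Experience <- Income -> Education -> Tenure
  P3: Experience <- Education -> Tenure
That exhausts the simple backdoor paths. Count: 3.

3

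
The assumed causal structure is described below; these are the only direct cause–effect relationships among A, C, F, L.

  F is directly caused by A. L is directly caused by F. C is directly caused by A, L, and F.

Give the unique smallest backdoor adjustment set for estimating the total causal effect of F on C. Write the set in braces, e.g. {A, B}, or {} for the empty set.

{A}

Variables eligible for adjustment (non-descendants of F, excluding F and C): {A}.
Backdoor paths from F to C:
  P1: F <- A -> C
The empty set is not sufficient: P1 (F <- A -> C) has no collider blocking it and no conditioned non-collider, so it is open.
Try {A}:
  P1: blocked at fork node A ∈ conditioning set.
{A} contains no descendant of F and blocks every backdoor path.
{A} is the unique smallest valid adjustment set.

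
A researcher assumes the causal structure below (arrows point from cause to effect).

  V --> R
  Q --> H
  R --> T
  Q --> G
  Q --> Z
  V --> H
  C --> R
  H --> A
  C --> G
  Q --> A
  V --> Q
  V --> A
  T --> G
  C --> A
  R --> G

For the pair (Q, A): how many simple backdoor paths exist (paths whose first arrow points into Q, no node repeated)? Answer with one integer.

A backdoor path from Q to A is any simple undirected path whose first edge points into Q (i.e. leaves Q via a parent).
Parents of Q: {V}.
Enumerating:
  P1: Q <- V -> R <- C -> A
  P2: Q <- V -> R -> T -> G <- C -> A
  P3: Q <- V -> R -> G <- C -> A
  P4: Q <- V -> H -> A
  P5: Q <- V -> A
That exhausts the simple backdoor paths. Count: 5.

5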